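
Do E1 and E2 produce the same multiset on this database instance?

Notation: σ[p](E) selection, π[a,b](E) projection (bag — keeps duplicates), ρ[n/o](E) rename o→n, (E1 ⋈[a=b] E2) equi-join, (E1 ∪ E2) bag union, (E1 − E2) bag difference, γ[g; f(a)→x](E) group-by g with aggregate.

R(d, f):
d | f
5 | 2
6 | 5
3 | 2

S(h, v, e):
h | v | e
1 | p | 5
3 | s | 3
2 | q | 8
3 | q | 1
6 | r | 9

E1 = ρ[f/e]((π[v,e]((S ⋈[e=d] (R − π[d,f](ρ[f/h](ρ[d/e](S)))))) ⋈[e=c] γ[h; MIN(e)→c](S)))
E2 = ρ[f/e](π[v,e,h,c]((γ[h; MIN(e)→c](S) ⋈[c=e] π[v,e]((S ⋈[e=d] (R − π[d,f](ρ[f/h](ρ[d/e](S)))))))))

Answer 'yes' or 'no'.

E1 subexpression sizes:
  S → 5
  R → 3
  S → 5
  ρ[d/e](S) → 5
  ρ[f/h](ρ[d/e](S)) → 5
  π[d,f](ρ[f/h](ρ[d/e](S))) → 5
  (R − π[d,f](ρ[f/h](ρ[d/e](S)))) → 3
  (S ⋈[e=d] (R − π[d,f](ρ[f/h](ρ[d/e](S))))) → 2
  π[v,e]((S ⋈[e=d] (R − π[d,f](ρ[f/h](ρ[d/e](S)))))) → 2
  S → 5
  γ[h; MIN(e)→c](S) → 4
  (π[v,e]((S ⋈[e=d] (R − π[d,f](ρ[f/h](ρ[d/e](S)))))) ⋈[e=c] γ[h; MIN(e)→c](S)) → 1
  ρ[f/e]((π[v,e]((S ⋈[e=d] (R − π[d,f](ρ[f/h](ρ[d/e](S)))))) ⋈[e=c] γ[h; MIN(e)→c](S))) → 1
E2 subexpression sizes:
  S → 5
  γ[h; MIN(e)→c](S) → 4
  S → 5
  R → 3
  S → 5
  ρ[d/e](S) → 5
  ρ[f/h](ρ[d/e](S)) → 5
  π[d,f](ρ[f/h](ρ[d/e](S))) → 5
  (R − π[d,f](ρ[f/h](ρ[d/e](S)))) → 3
  (S ⋈[e=d] (R − π[d,f](ρ[f/h](ρ[d/e](S))))) → 2
  π[v,e]((S ⋈[e=d] (R − π[d,f](ρ[f/h](ρ[d/e](S)))))) → 2
  (γ[h; MIN(e)→c](S) ⋈[c=e] π[v,e]((S ⋈[e=d] (R − π[d,f](ρ[f/h](ρ[d/e](S))))))) → 1
  π[v,e,h,c]((γ[h; MIN(e)→c](S) ⋈[c=e] π[v,e]((S ⋈[e=d] (R − π[d,f](ρ[f/h](ρ[d/e](S)))))))) → 1
  ρ[f/e](π[v,e,h,c]((γ[h; MIN(e)→c](S) ⋈[c=e] π[v,e]((S ⋈[e=d] (R − π[d,f](ρ[f/h](ρ[d/e](S))))))))) → 1

E1 and E2 produce the same multiset:
v | f | h | c
p | 5 | 1 | 5

yes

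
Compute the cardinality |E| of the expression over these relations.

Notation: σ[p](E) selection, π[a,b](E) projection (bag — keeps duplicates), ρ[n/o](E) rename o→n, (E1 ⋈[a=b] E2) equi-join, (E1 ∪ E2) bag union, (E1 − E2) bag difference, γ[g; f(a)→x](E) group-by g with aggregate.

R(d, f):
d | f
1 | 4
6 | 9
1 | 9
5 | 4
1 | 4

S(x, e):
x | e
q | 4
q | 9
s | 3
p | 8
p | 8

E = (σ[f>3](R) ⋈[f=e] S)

Subexpression sizes:
  R → 5
  σ[f>3](R) → 5
  S → 5
  (σ[f>3](R) ⋈[f=e] S) → 5

|E| = 5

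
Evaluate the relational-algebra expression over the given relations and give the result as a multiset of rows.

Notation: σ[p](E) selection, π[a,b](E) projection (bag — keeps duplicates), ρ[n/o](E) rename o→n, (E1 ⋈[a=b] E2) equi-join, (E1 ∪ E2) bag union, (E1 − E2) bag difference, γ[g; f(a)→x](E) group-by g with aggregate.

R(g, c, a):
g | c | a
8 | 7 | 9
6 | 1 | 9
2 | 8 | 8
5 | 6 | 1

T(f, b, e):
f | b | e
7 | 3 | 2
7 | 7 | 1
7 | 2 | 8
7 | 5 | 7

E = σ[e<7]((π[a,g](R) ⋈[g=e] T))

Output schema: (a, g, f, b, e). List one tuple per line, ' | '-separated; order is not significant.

Row counts bottom-up:
  R → 4
  π[a,g](R) → 4
  T → 4
  (π[a,g](R) ⋈[g=e] T) → 2
  σ[e<7]((π[a,g](R) ⋈[g=e] T)) → 1

== RESULT ==
a | g | f | b | e
8 | 2 | 7 | 3 | 2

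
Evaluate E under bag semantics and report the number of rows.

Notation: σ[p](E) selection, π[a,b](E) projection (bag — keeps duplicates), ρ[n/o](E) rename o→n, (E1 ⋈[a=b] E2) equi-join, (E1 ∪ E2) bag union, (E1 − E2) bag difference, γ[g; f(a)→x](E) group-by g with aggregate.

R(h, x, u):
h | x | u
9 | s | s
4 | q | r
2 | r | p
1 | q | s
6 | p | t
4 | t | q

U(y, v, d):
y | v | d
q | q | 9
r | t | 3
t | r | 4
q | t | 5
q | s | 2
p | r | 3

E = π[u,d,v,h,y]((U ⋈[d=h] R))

Stepwise |·|:
  U → 6
  R → 6
  (U ⋈[d=h] R) → 4
  π[u,d,v,h,y]((U ⋈[d=h] R)) → 4

|E| = 4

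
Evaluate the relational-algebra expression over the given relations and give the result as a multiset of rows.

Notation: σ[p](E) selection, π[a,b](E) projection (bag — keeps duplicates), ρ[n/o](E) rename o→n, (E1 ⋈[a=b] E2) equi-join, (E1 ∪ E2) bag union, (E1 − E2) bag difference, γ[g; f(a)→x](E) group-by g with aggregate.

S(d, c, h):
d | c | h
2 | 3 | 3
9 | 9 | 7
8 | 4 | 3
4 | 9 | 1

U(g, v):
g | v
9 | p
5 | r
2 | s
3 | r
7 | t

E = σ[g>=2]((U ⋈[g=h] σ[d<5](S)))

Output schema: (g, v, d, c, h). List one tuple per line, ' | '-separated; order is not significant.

Subexpression sizes:
  U → 5
  S → 4
  σ[d<5](S) → 2
  (U ⋈[g=h] σ[d<5](S)) → 1
  σ[g>=2]((U ⋈[g=h] σ[d<5](S))) → 1

== RESULT ==
g | v | d | c | h
3 | r | 2 | 3 | 3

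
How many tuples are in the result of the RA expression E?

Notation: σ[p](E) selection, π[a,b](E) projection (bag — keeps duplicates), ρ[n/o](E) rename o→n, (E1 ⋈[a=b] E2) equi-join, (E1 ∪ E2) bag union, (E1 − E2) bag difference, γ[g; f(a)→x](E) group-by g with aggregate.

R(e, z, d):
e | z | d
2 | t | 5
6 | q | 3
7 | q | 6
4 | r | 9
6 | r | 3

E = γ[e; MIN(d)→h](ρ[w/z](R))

Per-node cardinality:
  R → 5
  ρ[w/z](R) → 5
  γ[e; MIN(d)→h](ρ[w/z](R)) → 4

|E| = 4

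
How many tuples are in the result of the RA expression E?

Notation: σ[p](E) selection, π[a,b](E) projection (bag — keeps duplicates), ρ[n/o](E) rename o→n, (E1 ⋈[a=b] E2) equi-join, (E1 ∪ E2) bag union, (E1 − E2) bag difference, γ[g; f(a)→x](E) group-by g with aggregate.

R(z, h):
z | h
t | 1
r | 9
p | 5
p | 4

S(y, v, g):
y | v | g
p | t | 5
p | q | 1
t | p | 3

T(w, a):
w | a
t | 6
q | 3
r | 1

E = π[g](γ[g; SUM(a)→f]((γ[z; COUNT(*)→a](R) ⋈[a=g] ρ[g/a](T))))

Row counts bottom-up:
  R → 4
  γ[z; COUNT(*)→a](R) → 3
  T → 3
  ρ[g/a](T) → 3
  (γ[z; COUNT(*)→a](R) ⋈[a=g] ρ[g/a](T)) → 2
  γ[g; SUM(a)→f]((γ[z; COUNT(*)→a](R) ⋈[a=g] ρ[g/a](T))) → 1
  π[g](γ[g; SUM(a)→f]((γ[z; COUNT(*)→a](R) ⋈[a=g] ρ[g/a](T)))) → 1

|E| = 1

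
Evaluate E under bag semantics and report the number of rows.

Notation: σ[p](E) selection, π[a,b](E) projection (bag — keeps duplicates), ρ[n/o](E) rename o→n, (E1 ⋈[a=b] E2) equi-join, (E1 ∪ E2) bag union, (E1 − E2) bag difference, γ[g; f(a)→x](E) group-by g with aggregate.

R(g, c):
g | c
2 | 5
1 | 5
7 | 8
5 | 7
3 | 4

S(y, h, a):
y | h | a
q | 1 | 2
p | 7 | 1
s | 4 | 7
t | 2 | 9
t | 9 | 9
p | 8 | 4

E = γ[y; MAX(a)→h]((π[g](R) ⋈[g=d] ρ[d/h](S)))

Per-node cardinality:
  R → 5
  π[g](R) → 5
  S → 6
  ρ[d/h](S) → 6
  (π[g](R) ⋈[g=d] ρ[d/h](S)) → 3
  γ[y; MAX(a)→h]((π[g](R) ⋈[g=d] ρ[d/h](S))) → 3

|E| = 3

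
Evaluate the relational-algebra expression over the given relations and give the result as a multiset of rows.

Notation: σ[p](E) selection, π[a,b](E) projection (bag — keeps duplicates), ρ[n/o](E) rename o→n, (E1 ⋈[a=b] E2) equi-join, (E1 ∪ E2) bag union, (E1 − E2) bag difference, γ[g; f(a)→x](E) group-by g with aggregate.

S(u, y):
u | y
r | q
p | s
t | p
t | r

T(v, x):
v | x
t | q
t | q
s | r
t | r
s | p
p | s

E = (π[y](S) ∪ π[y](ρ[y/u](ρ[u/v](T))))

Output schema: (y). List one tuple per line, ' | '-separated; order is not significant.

Per-node cardinality:
  S → 4
  π[y](S) → 4
  T → 6
  ρ[u/v](T) → 6
  ρ[y/u](ρ[u/v](T)) → 6
  π[y](ρ[y/u](ρ[u/v](T))) → 6
  (π[y](S) ∪ π[y](ρ[y/u](ρ[u/v](T)))) → 10

== RESULT ==
y
p
p
q
r
s
s
s
t
t
t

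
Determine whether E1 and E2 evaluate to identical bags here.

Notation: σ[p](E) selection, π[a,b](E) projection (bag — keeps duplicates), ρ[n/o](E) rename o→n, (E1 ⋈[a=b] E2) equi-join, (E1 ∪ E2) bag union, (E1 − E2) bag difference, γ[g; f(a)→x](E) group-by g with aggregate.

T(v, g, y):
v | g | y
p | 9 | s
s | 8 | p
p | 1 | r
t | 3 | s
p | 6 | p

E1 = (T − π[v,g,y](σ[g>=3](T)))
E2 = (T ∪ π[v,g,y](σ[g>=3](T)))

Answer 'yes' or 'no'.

E1 row counts bottom-up:
  T → 5
  T → 5
  σ[g>=3](T) → 4
  π[v,g,y](σ[g>=3](T)) → 4
  (T − π[v,g,y](σ[g>=3](T))) → 1
E2 row counts bottom-up:
  T → 5
  T → 5
  σ[g>=3](T) → 4
  π[v,g,y](σ[g>=3](T)) → 4
  (T ∪ π[v,g,y](σ[g>=3](T))) → 9

E1 result:
v | g | y
p | 1 | r
E2 result:
v | g | y
p | 1 | r
p | 6 | p
p | 6 | p
p | 9 | s
p | 9 | s
s | 8 | p
s | 8 | p
t | 3 | s
t | 3 | s
Witness: ('p', 6, 'p') appears 0× in E1 but 2× in E2.

no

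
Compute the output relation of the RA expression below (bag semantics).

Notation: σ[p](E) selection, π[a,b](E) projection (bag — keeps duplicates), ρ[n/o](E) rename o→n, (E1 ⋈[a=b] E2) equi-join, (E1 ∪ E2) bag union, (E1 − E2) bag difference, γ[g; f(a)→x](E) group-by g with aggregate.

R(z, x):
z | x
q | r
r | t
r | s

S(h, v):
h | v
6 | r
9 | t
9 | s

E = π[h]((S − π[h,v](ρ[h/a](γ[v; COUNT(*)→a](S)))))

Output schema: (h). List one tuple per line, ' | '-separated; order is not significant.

Per-node cardinality:
  S → 3
  S → 3
  γ[v; COUNT(*)→a](S) → 3
  ρ[h/a](γ[v; COUNT(*)→a](S)) → 3
  π[h,v](ρ[h/a](γ[v; COUNT(*)→a](S))) → 3
  (S − π[h,v](ρ[h/a](γ[v; COUNT(*)→a](S)))) → 3
  π[h]((S − π[h,v](ρ[h/a](γ[v; COUNT(*)→a](S))))) → 3

== RESULT ==
h
6
9
9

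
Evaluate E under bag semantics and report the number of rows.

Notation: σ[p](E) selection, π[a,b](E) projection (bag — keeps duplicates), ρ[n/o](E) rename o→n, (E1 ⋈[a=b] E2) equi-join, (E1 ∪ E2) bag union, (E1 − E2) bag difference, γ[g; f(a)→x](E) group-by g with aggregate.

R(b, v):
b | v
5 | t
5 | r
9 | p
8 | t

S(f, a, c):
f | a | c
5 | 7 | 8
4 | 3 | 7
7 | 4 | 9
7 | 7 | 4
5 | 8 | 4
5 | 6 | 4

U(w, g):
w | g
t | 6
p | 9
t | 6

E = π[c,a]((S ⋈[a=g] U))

Per-node cardinality:
  S → 6
  U → 3
  (S ⋈[a=g] U) → 2
  π[c,a]((S ⋈[a=g] U)) → 2

|E| = 2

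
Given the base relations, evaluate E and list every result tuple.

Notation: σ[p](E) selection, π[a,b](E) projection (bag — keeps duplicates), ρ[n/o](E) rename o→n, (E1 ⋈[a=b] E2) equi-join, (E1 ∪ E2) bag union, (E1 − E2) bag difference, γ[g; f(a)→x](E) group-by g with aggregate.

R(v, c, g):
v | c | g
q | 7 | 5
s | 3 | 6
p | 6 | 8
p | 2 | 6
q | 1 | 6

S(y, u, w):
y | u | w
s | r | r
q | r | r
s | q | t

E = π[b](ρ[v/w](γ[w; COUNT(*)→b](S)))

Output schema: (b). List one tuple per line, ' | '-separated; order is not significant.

Row counts bottom-up:
  S → 3
  γ[w; COUNT(*)→b](S) → 2
  ρ[v/w](γ[w; COUNT(*)→b](S)) → 2
  π[b](ρ[v/w](γ[w; COUNT(*)→b](S))) → 2

== RESULT ==
b
1
2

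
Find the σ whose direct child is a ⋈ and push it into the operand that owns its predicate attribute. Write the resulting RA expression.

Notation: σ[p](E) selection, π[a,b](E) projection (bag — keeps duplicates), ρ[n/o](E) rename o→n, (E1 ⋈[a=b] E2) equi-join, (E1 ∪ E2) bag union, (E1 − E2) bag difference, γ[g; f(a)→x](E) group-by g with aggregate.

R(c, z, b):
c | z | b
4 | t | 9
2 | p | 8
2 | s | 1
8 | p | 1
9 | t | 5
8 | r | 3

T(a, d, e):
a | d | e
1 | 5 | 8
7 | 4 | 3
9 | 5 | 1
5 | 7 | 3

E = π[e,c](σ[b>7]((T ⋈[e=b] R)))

σ filters on b, owned by the right side.
E' = π[e,c]((T ⋈[e=b] σ[b>7](R)))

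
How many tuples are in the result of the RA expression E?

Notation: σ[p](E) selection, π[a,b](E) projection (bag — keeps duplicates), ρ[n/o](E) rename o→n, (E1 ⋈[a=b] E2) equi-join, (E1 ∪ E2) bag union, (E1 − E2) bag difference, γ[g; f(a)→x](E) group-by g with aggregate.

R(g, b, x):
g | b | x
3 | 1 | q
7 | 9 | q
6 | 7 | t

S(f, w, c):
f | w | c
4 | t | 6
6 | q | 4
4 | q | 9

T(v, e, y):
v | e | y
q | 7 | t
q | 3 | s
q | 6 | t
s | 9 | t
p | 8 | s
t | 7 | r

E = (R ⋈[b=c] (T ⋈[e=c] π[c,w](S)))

Subexpression sizes:
  R → 3
  T → 6
  S → 3
  π[c,w](S) → 3
  (T ⋈[e=c] π[c,w](S)) → 2
  (R ⋈[b=c] (T ⋈[e=c] π[c,w](S))) → 1

|E| = 1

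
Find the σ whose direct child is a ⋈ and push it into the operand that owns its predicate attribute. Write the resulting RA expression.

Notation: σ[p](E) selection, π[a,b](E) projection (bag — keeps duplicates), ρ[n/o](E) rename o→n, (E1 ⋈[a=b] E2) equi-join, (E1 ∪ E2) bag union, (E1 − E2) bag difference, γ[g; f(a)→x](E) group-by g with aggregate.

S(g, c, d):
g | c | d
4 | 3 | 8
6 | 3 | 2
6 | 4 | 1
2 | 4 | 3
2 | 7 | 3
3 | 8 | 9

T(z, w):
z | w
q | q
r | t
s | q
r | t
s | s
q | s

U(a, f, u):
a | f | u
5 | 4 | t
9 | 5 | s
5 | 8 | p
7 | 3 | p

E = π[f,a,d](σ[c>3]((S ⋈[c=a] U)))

σ filters on c, owned by the left side.
E' = π[f,a,d]((σ[c>3](S) ⋈[c=a] U))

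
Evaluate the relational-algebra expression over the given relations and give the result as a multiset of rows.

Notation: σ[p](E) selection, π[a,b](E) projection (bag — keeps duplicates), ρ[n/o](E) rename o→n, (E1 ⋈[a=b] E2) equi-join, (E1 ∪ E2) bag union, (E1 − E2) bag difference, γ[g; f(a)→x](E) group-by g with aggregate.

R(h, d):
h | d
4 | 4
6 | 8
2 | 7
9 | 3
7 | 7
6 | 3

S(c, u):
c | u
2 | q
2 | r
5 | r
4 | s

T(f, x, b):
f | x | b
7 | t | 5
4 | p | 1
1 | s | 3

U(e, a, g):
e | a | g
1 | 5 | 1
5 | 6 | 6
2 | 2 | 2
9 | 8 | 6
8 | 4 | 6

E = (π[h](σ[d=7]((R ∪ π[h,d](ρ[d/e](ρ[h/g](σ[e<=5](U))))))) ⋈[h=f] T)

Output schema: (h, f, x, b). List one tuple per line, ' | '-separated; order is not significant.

Per-node cardinality:
  R → 6
  U → 5
  σ[e<=5](U) → 3
  ρ[h/g](σ[e<=5](U)) → 3
  ρ[d/e](ρ[h/g](σ[e<=5](U))) → 3
  π[h,d](ρ[d/e](ρ[h/g](σ[e<=5](U)))) → 3
  (R ∪ π[h,d](ρ[d/e](ρ[h/g](σ[e<=5](U))))) → 9
  σ[d=7]((R ∪ π[h,d](ρ[d/e](ρ[h/g](σ[e<=5](U)))))) → 2
  π[h](σ[d=7]((R ∪ π[h,d](ρ[d/e](ρ[h/g](σ[e<=5](U))))))) → 2
  T → 3
  (π[h](σ[d=7]((R ∪ π[h,d](ρ[d/e](ρ[h/g](σ[e<=5](U))))))) ⋈[h=f] T) → 1

== RESULT ==
h | f | x | b
7 | 7 | t | 5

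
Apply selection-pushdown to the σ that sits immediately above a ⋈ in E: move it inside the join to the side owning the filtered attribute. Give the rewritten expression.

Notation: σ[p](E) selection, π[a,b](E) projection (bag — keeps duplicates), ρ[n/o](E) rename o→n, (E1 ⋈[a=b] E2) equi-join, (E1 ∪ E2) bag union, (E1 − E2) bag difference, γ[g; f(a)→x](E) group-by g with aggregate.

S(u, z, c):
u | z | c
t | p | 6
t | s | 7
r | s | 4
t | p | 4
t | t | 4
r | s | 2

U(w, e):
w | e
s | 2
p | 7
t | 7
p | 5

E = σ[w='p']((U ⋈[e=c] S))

σ filters on w, owned by the left side.
E' = (σ[w='p'](U) ⋈[e=c] S)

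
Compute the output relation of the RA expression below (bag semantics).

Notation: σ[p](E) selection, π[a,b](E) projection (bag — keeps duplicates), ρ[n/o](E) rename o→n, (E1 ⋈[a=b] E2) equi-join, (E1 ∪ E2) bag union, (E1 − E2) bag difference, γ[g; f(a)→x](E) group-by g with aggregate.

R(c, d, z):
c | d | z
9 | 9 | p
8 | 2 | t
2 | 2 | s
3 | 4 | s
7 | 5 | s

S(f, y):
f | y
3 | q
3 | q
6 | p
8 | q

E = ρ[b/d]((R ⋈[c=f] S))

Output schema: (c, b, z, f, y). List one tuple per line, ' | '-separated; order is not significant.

Per-node cardinality:
  R → 5
  S → 4
  (R ⋈[c=f] S) → 3
  ρ[b/d]((R ⋈[c=f] S)) → 3

== RESULT ==
c | b | z | f | y
3 | 4 | s | 3 | q
3 | 4 | s | 3 | q
8 | 2 | t | 8 | q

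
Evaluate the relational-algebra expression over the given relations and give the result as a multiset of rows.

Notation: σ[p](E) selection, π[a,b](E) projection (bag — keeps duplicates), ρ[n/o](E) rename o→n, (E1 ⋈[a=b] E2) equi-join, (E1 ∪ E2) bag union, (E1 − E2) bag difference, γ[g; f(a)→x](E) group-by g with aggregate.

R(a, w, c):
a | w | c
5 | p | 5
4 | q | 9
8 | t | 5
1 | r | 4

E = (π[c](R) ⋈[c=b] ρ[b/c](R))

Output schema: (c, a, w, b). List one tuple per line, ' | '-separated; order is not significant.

Per-node cardinality:
  R → 4
  π[c](R) → 4
  R → 4
  ρ[b/c](R) → 4
  (π[c](R) ⋈[c=b] ρ[b/c](R)) → 6

== RESULT ==
c | a | w | b
4 | 1 | r | 4
5 | 5 | p | 5
5 | 5 | p | 5
5 | 8 | t | 5
5 | 8 | t | 5
9 | 4 | q | 9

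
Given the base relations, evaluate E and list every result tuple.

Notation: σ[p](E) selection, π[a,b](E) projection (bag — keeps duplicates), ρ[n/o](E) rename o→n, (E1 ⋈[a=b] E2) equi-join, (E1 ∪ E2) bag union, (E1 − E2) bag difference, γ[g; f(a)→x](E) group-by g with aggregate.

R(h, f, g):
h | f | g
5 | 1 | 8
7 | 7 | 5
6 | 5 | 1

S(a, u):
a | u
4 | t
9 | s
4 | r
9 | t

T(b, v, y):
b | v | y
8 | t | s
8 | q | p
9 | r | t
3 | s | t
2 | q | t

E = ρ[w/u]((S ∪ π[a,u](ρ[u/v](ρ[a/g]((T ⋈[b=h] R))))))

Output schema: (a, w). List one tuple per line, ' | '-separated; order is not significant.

Row counts bottom-up:
  S → 4
  T → 5
  R → 3
  (T ⋈[b=h] R) → 0
  ρ[a/g]((T ⋈[b=h] R)) → 0
  ρ[u/v](ρ[a/g]((T ⋈[b=h] R))) → 0
  π[a,u](ρ[u/v](ρ[a/g]((T ⋈[b=h] R)))) → 0
  (S ∪ π[a,u](ρ[u/v](ρ[a/g]((T ⋈[b=h] R))))) → 4
  ρ[w/u]((S ∪ π[a,u](ρ[u/v](ρ[a/g]((T ⋈[b=h] R)))))) → 4

== RESULT ==
a | w
4 | r
4 | t
9 | s
9 | t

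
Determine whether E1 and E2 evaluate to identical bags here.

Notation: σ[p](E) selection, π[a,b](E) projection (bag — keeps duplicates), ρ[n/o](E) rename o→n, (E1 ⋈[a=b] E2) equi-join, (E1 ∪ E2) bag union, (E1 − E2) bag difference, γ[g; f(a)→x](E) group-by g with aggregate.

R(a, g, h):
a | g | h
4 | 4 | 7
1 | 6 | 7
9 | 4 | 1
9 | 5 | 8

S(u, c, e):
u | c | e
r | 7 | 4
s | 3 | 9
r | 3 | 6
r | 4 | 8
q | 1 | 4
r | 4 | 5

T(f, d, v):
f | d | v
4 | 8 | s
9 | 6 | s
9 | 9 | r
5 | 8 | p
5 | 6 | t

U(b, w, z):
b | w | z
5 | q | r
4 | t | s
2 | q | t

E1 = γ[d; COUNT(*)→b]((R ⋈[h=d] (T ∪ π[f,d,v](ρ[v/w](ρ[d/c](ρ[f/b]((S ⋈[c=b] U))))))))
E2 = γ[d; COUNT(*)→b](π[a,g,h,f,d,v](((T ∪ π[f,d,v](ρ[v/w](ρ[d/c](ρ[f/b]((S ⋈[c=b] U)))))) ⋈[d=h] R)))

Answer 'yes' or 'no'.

E1 subexpression sizes:
  R → 4
  T → 5
  S → 6
  U → 3
  (S ⋈[c=b] U) → 2
  ρ[f/b]((S ⋈[c=b] U)) → 2
  ρ[d/c](ρ[f/b]((S ⋈[c=b] U))) → 2
  ρ[v/w](ρ[d/c](ρ[f/b]((S ⋈[c=b] U)))) → 2
  π[f,d,v](ρ[v/w](ρ[d/c](ρ[f/b]((S ⋈[c=b] U))))) → 2
  (T ∪ π[f,d,v](ρ[v/w](ρ[d/c](ρ[f/b]((S ⋈[c=b] U)))))) → 7
  (R ⋈[h=d] (T ∪ π[f,d,v](ρ[v/w](ρ[d/c](ρ[f/b]((S ⋈[c=b] U))))))) → 2
  γ[d; COUNT(*)→b]((R ⋈[h=d] (T ∪ π[f,d,v](ρ[v/w](ρ[d/c](ρ[f/b]((S ⋈[c=b] U)))))))) → 1
E2 subexpression sizes:
  T → 5
  S → 6
  U → 3
  (S ⋈[c=b] U) → 2
  ρ[f/b]((S ⋈[c=b] U)) → 2
  ρ[d/c](ρ[f/b]((S ⋈[c=b] U))) → 2
  ρ[v/w](ρ[d/c](ρ[f/b]((S ⋈[c=b] U)))) → 2
  π[f,d,v](ρ[v/w](ρ[d/c](ρ[f/b]((S ⋈[c=b] U))))) → 2
  (T ∪ π[f,d,v](ρ[v/w](ρ[d/c](ρ[f/b]((S ⋈[c=b] U)))))) → 7
  R → 4
  ((T ∪ π[f,d,v](ρ[v/w](ρ[d/c](ρ[f/b]((S ⋈[c=b] U)))))) ⋈[d=h] R) → 2
  π[a,g,h,f,d,v](((T ∪ π[f,d,v](ρ[v/w](ρ[d/c](ρ[f/b]((S ⋈[c=b] U)))))) ⋈[d=h] R)) → 2
  γ[d; COUNT(*)→b](π[a,g,h,f,d,v](((T ∪ π[f,d,v](ρ[v/w](ρ[d/c](ρ[f/b]((S ⋈[c=b] U)))))) ⋈[d=h] R))) → 1

E1 and E2 produce the same multiset:
d | b
8 | 2

yes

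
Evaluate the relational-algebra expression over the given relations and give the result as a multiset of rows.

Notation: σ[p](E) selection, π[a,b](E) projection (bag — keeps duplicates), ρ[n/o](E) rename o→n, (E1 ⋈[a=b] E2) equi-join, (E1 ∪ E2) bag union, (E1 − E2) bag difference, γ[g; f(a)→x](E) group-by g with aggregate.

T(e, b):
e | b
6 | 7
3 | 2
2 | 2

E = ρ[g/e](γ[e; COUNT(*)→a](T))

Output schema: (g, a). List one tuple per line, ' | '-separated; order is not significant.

Subexpression sizes:
  T → 3
  γ[e; COUNT(*)→a](T) → 3
  ρ[g/e](γ[e; COUNT(*)→a](T)) → 3

== RESULT ==
g | a
2 | 1
3 | 1
6 | 1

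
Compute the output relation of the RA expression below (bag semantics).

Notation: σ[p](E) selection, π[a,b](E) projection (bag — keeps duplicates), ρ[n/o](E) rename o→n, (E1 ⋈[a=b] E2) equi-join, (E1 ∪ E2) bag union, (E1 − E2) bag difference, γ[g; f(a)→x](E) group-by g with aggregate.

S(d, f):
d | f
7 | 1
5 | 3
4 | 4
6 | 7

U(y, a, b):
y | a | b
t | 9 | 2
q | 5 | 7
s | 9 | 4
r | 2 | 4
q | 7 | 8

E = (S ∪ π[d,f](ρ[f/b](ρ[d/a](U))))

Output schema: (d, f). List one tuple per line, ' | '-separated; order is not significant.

Subexpression sizes:
  S → 4
  U → 5
  ρ[d/a](U) → 5
  ρ[f/b](ρ[d/a](U)) → 5
  π[d,f](ρ[f/b](ρ[d/a](U))) → 5
  (S ∪ π[d,f](ρ[f/b](ρ[d/a](U)))) → 9

== RESULT ==
d | f
2 | 4
4 | 4
5 | 3
5 | 7
6 | 7
7 | 1
7 | 8
9 | 2
9 | 4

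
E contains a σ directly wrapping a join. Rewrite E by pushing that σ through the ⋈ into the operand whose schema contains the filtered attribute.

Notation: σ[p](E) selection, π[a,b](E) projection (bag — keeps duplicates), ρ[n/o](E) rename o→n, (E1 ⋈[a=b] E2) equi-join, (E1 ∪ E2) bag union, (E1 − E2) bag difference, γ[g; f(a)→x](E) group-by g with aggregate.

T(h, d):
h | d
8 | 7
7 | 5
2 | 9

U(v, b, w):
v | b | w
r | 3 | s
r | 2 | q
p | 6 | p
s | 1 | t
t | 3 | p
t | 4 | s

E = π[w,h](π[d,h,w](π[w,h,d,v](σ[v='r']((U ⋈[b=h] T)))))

σ filters on v, owned by the left side.
E' = π[w,h](π[d,h,w](π[w,h,d,v]((σ[v='r'](U) ⋈[b=h] T))))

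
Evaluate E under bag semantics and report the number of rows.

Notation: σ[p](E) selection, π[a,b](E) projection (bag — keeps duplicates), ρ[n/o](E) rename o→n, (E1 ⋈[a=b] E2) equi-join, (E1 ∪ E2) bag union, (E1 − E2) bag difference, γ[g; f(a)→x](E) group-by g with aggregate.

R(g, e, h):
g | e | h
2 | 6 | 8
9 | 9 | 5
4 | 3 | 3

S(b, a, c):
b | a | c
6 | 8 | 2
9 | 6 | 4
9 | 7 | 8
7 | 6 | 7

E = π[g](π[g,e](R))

Stepwise |·|:
  R → 3
  π[g,e](R) → 3
  π[g](π[g,e](R)) → 3

|E| = 3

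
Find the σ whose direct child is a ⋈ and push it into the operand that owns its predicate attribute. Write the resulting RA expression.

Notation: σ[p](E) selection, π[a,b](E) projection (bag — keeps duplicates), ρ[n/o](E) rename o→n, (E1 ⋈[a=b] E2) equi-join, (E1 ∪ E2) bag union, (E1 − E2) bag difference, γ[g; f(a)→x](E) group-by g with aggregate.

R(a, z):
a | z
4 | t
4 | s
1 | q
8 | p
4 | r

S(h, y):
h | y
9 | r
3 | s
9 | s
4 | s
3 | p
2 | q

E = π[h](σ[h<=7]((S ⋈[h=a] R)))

σ filters on h, owned by the left side.
E' = π[h]((σ[h<=7](S) ⋈[h=a] R))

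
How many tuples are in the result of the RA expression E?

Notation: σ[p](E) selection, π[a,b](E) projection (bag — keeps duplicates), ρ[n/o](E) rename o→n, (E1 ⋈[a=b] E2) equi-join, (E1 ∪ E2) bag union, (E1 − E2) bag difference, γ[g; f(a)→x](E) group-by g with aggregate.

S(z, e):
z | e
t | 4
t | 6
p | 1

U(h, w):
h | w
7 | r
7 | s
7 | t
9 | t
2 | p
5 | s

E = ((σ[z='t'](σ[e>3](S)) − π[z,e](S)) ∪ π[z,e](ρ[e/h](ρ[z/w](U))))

Subexpression sizes:
  S → 3
  σ[e>3](S) → 2
  σ[z='t'](σ[e>3](S)) → 2
  S → 3
  π[z,e](S) → 3
  (σ[z='t'](σ[e>3](S)) − π[z,e](S)) → 0
  U → 6
  ρ[z/w](U) → 6
  ρ[e/h](ρ[z/w](U)) → 6
  π[z,e](ρ[e/h](ρ[z/w](U))) → 6
  ((σ[z='t'](σ[e>3](S)) − π[z,e](S)) ∪ π[z,e](ρ[e/h](ρ[z/w](U)))) → 6

|E| = 6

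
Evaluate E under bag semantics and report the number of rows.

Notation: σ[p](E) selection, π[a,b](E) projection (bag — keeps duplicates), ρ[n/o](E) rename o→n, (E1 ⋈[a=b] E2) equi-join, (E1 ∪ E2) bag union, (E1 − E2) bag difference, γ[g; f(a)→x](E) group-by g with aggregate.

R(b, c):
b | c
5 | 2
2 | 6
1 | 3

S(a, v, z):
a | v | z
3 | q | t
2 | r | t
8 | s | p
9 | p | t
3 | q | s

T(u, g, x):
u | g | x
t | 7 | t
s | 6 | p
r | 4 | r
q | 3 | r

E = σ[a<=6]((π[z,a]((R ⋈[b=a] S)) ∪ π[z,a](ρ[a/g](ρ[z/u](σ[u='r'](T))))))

Subexpression sizes:
  R → 3
  S → 5
  (R ⋈[b=a] S) → 1
  π[z,a]((R ⋈[b=a] S)) → 1
  T → 4
  σ[u='r'](T) → 1
  ρ[z/u](σ[u='r'](T)) → 1
  ρ[a/g](ρ[z/u](σ[u='r'](T))) → 1
  π[z,a](ρ[a/g](ρ[z/u](σ[u='r'](T)))) → 1
  (π[z,a]((R ⋈[b=a] S)) ∪ π[z,a](ρ[a/g](ρ[z/u](σ[u='r'](T))))) → 2
  σ[a<=6]((π[z,a]((R ⋈[b=a] S)) ∪ π[z,a](ρ[a/g](ρ[z/u](σ[u='r'](T)))))) → 2

|E| = 2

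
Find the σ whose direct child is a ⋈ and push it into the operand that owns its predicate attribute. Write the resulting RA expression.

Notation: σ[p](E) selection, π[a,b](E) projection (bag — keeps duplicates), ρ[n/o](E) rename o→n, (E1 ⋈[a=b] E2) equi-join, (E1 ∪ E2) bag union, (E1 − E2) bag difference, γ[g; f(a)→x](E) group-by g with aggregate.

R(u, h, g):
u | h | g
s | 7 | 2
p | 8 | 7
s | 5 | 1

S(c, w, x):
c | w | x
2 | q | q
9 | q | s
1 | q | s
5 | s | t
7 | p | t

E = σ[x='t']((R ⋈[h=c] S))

σ filters on x, owned by the right side.
E' = (R ⋈[h=c] σ[x='t'](S))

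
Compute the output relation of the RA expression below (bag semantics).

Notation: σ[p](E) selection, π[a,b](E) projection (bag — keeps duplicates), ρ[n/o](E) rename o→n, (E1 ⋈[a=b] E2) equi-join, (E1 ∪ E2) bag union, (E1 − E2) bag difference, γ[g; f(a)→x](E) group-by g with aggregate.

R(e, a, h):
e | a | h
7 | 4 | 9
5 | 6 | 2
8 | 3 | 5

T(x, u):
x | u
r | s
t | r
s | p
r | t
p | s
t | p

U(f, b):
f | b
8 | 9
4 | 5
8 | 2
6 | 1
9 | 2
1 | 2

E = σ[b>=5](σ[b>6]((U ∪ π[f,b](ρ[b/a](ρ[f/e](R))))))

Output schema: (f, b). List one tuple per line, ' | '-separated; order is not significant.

Per-node cardinality:
  U → 6
  R → 3
  ρ[f/e](R) → 3
  ρ[b/a](ρ[f/e](R)) → 3
  π[f,b](ρ[b/a](ρ[f/e](R))) → 3
  (U ∪ π[f,b](ρ[b/a](ρ[f/e](R)))) → 9
  σ[b>6]((U ∪ π[f,b](ρ[b/a](ρ[f/e](R))))) → 1
  σ[b>=5](σ[b>6]((U ∪ π[f,b](ρ[b/a](ρ[f/e](R)))))) → 1

== RESULT ==
f | b
8 | 9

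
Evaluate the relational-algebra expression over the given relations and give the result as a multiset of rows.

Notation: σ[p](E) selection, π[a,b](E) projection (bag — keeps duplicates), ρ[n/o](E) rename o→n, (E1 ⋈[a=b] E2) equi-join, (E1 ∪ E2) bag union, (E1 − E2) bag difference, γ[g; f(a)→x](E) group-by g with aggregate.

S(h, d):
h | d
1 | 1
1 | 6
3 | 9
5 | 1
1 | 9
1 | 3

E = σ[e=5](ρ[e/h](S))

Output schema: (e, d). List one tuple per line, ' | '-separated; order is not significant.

Stepwise |·|:
  S → 6
  ρ[e/h](S) → 6
  σ[e=5](ρ[e/h](S)) → 1

== RESULT ==
e | d
5 | 1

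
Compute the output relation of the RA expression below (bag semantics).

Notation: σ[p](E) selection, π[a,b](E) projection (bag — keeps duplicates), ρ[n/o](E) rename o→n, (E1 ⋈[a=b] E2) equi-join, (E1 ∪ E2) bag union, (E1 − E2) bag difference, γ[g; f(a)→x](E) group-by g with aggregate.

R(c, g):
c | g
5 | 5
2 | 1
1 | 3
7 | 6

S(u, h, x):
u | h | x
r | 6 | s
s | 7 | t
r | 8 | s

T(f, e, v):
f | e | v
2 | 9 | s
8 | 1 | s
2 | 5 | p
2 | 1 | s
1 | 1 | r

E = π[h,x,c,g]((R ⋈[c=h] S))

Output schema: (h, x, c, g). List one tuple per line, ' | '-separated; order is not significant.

Row counts bottom-up:
  R → 4
  S → 3
  (R ⋈[c=h] S) → 1
  π[h,x,c,g]((R ⋈[c=h] S)) → 1

== RESULT ==
h | x | c | g
7 | t | 7 | 6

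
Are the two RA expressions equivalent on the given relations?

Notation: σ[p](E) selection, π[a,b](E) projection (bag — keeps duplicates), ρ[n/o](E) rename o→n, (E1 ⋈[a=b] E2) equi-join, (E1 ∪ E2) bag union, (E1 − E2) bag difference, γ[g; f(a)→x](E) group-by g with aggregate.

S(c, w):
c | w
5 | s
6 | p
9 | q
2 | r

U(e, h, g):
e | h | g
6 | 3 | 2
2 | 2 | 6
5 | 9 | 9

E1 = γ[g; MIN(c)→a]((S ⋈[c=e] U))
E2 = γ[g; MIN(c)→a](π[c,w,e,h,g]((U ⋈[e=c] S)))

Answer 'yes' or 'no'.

E1 subexpression sizes:
  S → 4
  U → 3
  (S ⋈[c=e] U) → 3
  γ[g; MIN(c)→a]((S ⋈[c=e] U)) → 3
E2 subexpression sizes:
  U → 3
  S → 4
  (U ⋈[e=c] S) → 3
  π[c,w,e,h,g]((U ⋈[e=c] S)) → 3
  γ[g; MIN(c)→a](π[c,w,e,h,g]((U ⋈[e=c] S))) → 3

E1 and E2 produce the same multiset:
g | a
2 | 6
6 | 2
9 | 5

yes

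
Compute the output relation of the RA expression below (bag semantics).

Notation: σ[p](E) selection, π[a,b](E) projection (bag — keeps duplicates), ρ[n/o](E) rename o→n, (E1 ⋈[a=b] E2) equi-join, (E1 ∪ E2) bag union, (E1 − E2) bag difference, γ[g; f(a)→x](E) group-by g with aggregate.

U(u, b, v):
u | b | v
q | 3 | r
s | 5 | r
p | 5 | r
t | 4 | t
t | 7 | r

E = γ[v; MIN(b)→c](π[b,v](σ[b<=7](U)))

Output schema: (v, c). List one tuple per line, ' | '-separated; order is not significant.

Row counts bottom-up:
  U → 5
  σ[b<=7](U) → 5
  π[b,v](σ[b<=7](U)) → 5
  γ[v; MIN(b)→c](π[b,v](σ[b<=7](U))) → 2

== RESULT ==
v | c
r | 3
t | 4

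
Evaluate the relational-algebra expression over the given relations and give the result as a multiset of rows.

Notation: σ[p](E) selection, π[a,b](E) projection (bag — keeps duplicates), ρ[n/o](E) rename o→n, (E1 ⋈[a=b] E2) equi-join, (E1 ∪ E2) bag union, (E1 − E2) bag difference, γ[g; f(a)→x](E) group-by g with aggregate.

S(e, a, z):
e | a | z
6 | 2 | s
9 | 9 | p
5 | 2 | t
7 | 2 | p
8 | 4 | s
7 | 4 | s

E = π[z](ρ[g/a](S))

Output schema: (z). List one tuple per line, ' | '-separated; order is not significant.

Stepwise |·|:
  S → 6
  ρ[g/a](S) → 6
  π[z](ρ[g/a](S)) → 6

== RESULT ==
z
p
p
s
s
s
t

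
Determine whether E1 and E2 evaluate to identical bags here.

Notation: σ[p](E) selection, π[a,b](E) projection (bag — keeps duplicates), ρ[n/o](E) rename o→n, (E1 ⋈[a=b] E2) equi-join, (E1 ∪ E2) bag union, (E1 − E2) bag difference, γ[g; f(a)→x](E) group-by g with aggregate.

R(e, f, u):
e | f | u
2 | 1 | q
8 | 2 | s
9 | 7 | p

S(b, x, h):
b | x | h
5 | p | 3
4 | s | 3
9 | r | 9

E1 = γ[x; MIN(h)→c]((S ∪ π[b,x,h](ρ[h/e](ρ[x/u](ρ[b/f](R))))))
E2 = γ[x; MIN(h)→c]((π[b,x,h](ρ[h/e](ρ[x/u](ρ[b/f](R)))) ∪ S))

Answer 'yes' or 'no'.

E1 row counts bottom-up:
  S → 3
  R → 3
  ρ[b/f](R) → 3
  ρ[x/u](ρ[b/f](R)) → 3
  ρ[h/e](ρ[x/u](ρ[b/f](R))) → 3
  π[b,x,h](ρ[h/e](ρ[x/u](ρ[b/f](R)))) → 3
  (S ∪ π[b,x,h](ρ[h/e](ρ[x/u](ρ[b/f](R))))) → 6
  γ[x; MIN(h)→c]((S ∪ π[b,x,h](ρ[h/e](ρ[x/u](ρ[b/f](R)))))) → 4
E2 row counts bottom-up:
  R → 3
  ρ[b/f](R) → 3
  ρ[x/u](ρ[b/f](R)) → 3
  ρ[h/e](ρ[x/u](ρ[b/f](R))) → 3
  π[b,x,h](ρ[h/e](ρ[x/u](ρ[b/f](R)))) → 3
  S → 3
  (π[b,x,h](ρ[h/e](ρ[x/u](ρ[b/f](R)))) ∪ S) → 6
  γ[x; MIN(h)→c]((π[b,x,h](ρ[h/e](ρ[x/u](ρ[b/f](R)))) ∪ S)) → 4

E1 and E2 produce the same multiset:
x | c
p | 3
q | 2
r | 9
s | 3

yes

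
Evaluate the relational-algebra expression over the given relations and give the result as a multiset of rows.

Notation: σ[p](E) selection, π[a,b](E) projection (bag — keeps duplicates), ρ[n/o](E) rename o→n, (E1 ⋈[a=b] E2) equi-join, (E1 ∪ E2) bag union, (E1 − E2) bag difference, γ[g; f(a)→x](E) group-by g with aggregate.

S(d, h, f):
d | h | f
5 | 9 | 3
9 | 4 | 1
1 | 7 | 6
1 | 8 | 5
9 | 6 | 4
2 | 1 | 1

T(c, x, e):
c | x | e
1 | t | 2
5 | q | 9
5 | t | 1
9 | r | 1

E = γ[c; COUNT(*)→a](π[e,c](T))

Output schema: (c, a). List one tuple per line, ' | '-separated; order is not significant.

Per-node cardinality:
  T → 4
  π[e,c](T) → 4
  γ[c; COUNT(*)→a](π[e,c](T)) → 3

== RESULT ==
c | a
1 | 1
5 | 2
9 | 1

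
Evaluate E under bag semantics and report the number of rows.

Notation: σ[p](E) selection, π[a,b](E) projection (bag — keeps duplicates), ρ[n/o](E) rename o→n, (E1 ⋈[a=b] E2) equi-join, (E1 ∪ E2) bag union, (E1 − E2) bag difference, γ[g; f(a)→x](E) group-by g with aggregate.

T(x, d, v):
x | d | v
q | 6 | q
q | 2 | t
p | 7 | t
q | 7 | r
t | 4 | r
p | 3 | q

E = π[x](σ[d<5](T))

Subexpression sizes:
  T → 6
  σ[d<5](T) → 3
  π[x](σ[d<5](T)) → 3

|E| = 3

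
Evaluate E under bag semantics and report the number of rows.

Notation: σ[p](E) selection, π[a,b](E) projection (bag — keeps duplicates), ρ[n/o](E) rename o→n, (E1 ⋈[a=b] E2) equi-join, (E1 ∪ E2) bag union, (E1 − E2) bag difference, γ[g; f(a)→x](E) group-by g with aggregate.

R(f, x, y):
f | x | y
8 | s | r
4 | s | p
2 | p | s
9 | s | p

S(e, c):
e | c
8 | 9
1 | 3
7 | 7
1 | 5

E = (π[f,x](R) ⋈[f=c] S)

Subexpression sizes:
  R → 4
  π[f,x](R) → 4
  S → 4
  (π[f,x](R) ⋈[f=c] S) → 1

|E| = 1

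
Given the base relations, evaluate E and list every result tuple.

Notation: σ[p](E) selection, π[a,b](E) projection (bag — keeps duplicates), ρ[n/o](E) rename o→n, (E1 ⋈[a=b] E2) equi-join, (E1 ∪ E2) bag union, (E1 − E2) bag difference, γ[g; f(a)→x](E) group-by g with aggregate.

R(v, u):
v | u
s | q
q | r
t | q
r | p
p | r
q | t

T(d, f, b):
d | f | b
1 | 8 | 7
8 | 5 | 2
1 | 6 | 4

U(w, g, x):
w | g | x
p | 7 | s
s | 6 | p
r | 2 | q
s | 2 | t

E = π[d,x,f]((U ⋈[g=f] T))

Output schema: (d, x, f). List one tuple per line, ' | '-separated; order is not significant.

Subexpression sizes:
  U → 4
  T → 3
  (U ⋈[g=f] T) → 1
  π[d,x,f]((U ⋈[g=f] T)) → 1

== RESULT ==
d | x | f
1 | p | 6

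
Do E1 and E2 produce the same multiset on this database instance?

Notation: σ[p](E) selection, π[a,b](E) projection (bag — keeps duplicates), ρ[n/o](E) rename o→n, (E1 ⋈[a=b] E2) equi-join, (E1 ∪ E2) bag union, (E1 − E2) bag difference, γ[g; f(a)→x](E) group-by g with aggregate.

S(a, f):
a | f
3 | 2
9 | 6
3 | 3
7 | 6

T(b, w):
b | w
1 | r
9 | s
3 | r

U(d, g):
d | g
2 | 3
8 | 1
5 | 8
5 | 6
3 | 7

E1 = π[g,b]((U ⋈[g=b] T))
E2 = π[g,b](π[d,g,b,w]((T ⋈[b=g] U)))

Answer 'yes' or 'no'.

E1 subexpression sizes:
  U → 5
  T → 3
  (U ⋈[g=b] T) → 2
  π[g,b]((U ⋈[g=b] T)) → 2
E2 subexpression sizes:
  T → 3
  U → 5
  (T ⋈[b=g] U) → 2
  π[d,g,b,w]((T ⋈[b=g] U)) → 2
  π[g,b](π[d,g,b,w]((T ⋈[b=g] U))) → 2

E1 and E2 produce the same multiset:
g | b
1 | 1
3 | 3

yes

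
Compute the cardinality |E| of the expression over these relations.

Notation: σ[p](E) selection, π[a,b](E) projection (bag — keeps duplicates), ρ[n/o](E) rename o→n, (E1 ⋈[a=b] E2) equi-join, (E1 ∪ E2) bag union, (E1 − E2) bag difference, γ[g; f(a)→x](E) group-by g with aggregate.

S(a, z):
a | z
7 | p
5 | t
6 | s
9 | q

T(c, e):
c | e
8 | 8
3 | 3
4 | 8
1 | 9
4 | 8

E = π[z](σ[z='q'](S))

Row counts bottom-up:
  S → 4
  σ[z='q'](S) → 1
  π[z](σ[z='q'](S)) → 1

|E| = 1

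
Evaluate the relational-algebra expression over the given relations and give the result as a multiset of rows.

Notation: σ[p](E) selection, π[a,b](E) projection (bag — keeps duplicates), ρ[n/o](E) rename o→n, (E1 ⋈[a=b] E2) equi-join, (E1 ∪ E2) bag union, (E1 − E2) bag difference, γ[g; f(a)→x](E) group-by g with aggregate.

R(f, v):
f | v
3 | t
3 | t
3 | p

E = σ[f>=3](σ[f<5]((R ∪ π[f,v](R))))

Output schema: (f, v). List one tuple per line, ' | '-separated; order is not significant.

Subexpression sizes:
  R → 3
  R → 3
  π[f,v](R) → 3
  (R ∪ π[f,v](R)) → 6
  σ[f<5]((R ∪ π[f,v](R))) → 6
  σ[f>=3](σ[f<5]((R ∪ π[f,v](R)))) → 6

== RESULT ==
f | v
3 | p
3 | p
3 | t
3 | t
3 | t
3 | t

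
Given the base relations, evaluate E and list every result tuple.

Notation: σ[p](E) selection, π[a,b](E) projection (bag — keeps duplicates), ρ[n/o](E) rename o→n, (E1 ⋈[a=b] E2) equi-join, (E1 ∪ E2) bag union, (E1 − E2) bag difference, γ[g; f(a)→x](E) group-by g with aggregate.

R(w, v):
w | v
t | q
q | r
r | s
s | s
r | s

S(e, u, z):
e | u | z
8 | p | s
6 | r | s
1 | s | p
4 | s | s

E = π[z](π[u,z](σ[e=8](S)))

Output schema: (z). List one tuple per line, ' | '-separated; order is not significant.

Row counts bottom-up:
  S → 4
  σ[e=8](S) → 1
  π[u,z](σ[e=8](S)) → 1
  π[z](π[u,z](σ[e=8](S))) → 1

== RESULT ==
z
s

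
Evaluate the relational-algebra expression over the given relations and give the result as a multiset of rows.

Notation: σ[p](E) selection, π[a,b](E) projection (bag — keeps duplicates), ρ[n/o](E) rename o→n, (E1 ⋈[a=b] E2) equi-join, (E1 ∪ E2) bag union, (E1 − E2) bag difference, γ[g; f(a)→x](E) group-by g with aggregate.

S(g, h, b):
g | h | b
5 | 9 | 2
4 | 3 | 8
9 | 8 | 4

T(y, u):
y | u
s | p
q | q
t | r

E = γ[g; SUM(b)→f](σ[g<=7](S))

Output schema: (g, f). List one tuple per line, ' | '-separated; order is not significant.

Row counts bottom-up:
  S → 3
  σ[g<=7](S) → 2
  γ[g; SUM(b)→f](σ[g<=7](S)) → 2

== RESULT ==
g | f
4 | 8
5 | 2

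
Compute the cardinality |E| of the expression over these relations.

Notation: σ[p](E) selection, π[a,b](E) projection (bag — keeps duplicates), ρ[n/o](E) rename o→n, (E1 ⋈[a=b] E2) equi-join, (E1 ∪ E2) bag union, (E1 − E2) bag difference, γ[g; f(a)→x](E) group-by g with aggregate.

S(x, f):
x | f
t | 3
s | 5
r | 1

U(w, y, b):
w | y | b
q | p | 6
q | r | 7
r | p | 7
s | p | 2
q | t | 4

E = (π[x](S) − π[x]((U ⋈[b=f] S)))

Stepwise |·|:
  S → 3
  π[x](S) → 3
  U → 5
  S → 3
  (U ⋈[b=f] S) → 0
  π[x]((U ⋈[b=f] S)) → 0
  (π[x](S) − π[x]((U ⋈[b=f] S))) → 3

|E| = 3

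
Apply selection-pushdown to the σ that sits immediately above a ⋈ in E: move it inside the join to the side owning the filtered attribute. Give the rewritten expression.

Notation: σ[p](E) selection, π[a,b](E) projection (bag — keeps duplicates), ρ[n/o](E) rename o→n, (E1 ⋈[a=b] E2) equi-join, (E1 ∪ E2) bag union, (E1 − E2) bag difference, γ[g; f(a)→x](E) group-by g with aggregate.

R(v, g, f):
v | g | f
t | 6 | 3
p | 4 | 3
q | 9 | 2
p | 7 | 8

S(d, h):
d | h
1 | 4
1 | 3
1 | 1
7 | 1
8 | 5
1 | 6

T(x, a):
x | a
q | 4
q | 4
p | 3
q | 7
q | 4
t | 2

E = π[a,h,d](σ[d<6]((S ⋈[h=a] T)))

σ filters on d, owned by the left side.
E' = π[a,h,d]((σ[d<6](S) ⋈[h=a] T))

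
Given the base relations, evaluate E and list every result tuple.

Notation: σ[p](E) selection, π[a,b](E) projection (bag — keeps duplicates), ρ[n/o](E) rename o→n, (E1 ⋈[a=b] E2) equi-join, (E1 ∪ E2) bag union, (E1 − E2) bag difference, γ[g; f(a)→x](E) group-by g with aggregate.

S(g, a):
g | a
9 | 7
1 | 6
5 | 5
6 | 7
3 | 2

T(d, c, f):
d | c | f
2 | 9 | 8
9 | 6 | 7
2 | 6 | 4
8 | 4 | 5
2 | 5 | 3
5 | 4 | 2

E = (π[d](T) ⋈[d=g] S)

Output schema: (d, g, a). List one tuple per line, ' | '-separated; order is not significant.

Subexpression sizes:
  T → 6
  π[d](T) → 6
  S → 5
  (π[d](T) ⋈[d=g] S) → 2

== RESULT ==
d | g | a
5 | 5 | 5
9 | 9 | 7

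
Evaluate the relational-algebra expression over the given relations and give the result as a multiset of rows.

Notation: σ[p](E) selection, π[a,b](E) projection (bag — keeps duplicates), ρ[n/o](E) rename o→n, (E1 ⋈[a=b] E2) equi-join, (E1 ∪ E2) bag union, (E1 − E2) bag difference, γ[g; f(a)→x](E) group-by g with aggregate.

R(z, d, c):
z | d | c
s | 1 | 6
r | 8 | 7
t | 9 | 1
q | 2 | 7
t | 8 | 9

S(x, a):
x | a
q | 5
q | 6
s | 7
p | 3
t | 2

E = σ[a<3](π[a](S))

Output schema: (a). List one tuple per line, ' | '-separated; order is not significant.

Row counts bottom-up:
  S → 5
  π[a](S) → 5
  σ[a<3](π[a](S)) → 1

== RESULT ==
a
2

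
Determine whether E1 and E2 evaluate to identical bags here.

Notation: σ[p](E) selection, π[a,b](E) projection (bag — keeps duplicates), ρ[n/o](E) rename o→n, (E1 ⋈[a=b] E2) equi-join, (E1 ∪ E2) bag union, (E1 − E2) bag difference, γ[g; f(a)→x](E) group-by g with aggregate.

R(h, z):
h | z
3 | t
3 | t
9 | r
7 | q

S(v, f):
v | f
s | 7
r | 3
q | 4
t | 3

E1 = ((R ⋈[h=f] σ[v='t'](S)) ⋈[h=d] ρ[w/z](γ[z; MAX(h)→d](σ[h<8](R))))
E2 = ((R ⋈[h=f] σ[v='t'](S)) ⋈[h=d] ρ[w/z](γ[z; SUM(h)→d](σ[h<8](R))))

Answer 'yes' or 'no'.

E1 stepwise |·|:
  R → 4
  S → 4
  σ[v='t'](S) → 1
  (R ⋈[h=f] σ[v='t'](S)) → 2
  R → 4
  σ[h<8](R) → 3
  γ[z; MAX(h)→d](σ[h<8](R)) → 2
  ρ[w/z](γ[z; MAX(h)→d](σ[h<8](R))) → 2
  ((R ⋈[h=f] σ[v='t'](S)) ⋈[h=d] ρ[w/z](γ[z; MAX(h)→d](σ[h<8](R)))) → 2
E2 stepwise |·|:
  R → 4
  S → 4
  σ[v='t'](S) → 1
  (R ⋈[h=f] σ[v='t'](S)) → 2
  R → 4
  σ[h<8](R) → 3
  γ[z; SUM(h)→d](σ[h<8](R)) → 2
  ρ[w/z](γ[z; SUM(h)→d](σ[h<8](R))) → 2
  ((R ⋈[h=f] σ[v='t'](S)) ⋈[h=d] ρ[w/z](γ[z; SUM(h)→d](σ[h<8](R)))) → 0

E1 result:
h | z | v | f | w | d
3 | t | t | 3 | t | 3
3 | t | t | 3 | t | 3
E2 result:
h | z | v | f | w | d
(0 rows)
Witness: (3, 't', 't', 3, 't', 3) appears 2× in E1 but 0× in E2.

no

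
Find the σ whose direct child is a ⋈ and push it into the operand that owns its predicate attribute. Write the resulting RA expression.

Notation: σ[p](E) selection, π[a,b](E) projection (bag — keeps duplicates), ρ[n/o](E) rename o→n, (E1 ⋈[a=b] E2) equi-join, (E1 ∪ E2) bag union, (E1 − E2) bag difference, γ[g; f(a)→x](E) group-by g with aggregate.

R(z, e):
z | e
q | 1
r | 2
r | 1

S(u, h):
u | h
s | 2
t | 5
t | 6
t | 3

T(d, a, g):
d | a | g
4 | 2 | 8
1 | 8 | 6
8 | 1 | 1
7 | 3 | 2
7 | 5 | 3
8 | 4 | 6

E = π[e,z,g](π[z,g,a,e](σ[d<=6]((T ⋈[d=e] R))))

σ filters on d, owned by the left side.
E' = π[e,z,g](π[z,g,a,e]((σ[d<=6](T) ⋈[d=e] R)))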